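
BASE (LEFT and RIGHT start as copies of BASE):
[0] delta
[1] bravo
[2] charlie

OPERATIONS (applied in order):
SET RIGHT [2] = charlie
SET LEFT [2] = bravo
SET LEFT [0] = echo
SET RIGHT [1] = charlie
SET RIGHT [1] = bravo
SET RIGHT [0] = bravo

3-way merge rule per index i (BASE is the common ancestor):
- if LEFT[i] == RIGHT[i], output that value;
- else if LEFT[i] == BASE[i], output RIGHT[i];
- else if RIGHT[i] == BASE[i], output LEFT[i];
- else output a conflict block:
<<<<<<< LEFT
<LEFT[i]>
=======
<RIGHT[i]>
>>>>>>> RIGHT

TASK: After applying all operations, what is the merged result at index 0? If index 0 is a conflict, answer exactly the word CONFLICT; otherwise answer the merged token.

Final LEFT:  [echo, bravo, bravo]
Final RIGHT: [bravo, bravo, charlie]
i=0: BASE=delta L=echo R=bravo all differ -> CONFLICT
i=1: L=bravo R=bravo -> agree -> bravo
i=2: L=bravo, R=charlie=BASE -> take LEFT -> bravo
Index 0 -> CONFLICT

Answer: CONFLICT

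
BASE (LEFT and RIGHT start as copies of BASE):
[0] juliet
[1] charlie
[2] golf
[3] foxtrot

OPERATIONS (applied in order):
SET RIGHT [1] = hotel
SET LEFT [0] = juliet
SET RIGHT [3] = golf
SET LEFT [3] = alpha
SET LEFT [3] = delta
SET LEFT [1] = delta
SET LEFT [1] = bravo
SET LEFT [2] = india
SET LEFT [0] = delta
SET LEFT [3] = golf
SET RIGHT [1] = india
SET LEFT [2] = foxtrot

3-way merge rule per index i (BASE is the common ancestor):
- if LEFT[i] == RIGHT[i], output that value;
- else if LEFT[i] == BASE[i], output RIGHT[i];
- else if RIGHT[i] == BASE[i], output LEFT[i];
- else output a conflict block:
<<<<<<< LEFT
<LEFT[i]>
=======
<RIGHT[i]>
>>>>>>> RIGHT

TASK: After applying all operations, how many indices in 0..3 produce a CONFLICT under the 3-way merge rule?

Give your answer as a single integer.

Final LEFT:  [delta, bravo, foxtrot, golf]
Final RIGHT: [juliet, india, golf, golf]
i=0: L=delta, R=juliet=BASE -> take LEFT -> delta
i=1: BASE=charlie L=bravo R=india all differ -> CONFLICT
i=2: L=foxtrot, R=golf=BASE -> take LEFT -> foxtrot
i=3: L=golf R=golf -> agree -> golf
Conflict count: 1

Answer: 1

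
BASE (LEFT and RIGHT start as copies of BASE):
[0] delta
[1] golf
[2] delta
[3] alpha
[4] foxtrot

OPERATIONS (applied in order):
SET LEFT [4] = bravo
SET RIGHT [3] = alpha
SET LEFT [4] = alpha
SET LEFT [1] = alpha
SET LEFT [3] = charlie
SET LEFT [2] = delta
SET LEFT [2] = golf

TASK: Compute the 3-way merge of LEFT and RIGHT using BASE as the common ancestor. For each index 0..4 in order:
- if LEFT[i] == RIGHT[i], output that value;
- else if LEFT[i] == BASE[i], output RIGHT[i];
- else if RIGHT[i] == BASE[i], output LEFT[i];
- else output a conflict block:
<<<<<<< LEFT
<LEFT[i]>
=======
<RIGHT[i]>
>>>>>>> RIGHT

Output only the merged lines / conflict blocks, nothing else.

Answer: delta
alpha
golf
charlie
alpha

Derivation:
Final LEFT:  [delta, alpha, golf, charlie, alpha]
Final RIGHT: [delta, golf, delta, alpha, foxtrot]
i=0: L=delta R=delta -> agree -> delta
i=1: L=alpha, R=golf=BASE -> take LEFT -> alpha
i=2: L=golf, R=delta=BASE -> take LEFT -> golf
i=3: L=charlie, R=alpha=BASE -> take LEFT -> charlie
i=4: L=alpha, R=foxtrot=BASE -> take LEFT -> alpha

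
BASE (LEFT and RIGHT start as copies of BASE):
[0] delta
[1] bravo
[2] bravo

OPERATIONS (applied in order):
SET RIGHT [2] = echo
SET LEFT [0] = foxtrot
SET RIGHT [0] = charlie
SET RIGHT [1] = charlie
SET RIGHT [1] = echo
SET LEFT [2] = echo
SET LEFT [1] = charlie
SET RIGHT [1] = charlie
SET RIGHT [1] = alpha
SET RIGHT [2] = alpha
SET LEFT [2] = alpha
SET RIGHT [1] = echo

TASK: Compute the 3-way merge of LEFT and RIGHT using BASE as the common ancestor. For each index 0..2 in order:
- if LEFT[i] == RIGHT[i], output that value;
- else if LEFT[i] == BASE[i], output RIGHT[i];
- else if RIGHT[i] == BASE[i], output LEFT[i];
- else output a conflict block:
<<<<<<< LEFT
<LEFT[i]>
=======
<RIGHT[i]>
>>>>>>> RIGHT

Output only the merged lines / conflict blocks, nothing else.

Final LEFT:  [foxtrot, charlie, alpha]
Final RIGHT: [charlie, echo, alpha]
i=0: BASE=delta L=foxtrot R=charlie all differ -> CONFLICT
i=1: BASE=bravo L=charlie R=echo all differ -> CONFLICT
i=2: L=alpha R=alpha -> agree -> alpha

Answer: <<<<<<< LEFT
foxtrot
=======
charlie
>>>>>>> RIGHT
<<<<<<< LEFT
charlie
=======
echo
>>>>>>> RIGHT
alpha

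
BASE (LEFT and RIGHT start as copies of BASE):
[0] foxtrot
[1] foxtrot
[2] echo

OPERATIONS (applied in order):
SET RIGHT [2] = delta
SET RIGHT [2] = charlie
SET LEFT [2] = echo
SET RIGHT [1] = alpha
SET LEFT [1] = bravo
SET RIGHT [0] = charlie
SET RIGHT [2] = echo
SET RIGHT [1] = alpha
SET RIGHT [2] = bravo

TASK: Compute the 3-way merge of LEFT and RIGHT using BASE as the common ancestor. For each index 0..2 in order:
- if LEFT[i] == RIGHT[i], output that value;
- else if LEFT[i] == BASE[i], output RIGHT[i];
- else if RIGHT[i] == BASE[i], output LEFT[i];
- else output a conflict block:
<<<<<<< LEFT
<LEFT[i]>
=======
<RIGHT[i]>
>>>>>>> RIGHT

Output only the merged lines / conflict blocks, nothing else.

Final LEFT:  [foxtrot, bravo, echo]
Final RIGHT: [charlie, alpha, bravo]
i=0: L=foxtrot=BASE, R=charlie -> take RIGHT -> charlie
i=1: BASE=foxtrot L=bravo R=alpha all differ -> CONFLICT
i=2: L=echo=BASE, R=bravo -> take RIGHT -> bravo

Answer: charlie
<<<<<<< LEFT
bravo
=======
alpha
>>>>>>> RIGHT
bravo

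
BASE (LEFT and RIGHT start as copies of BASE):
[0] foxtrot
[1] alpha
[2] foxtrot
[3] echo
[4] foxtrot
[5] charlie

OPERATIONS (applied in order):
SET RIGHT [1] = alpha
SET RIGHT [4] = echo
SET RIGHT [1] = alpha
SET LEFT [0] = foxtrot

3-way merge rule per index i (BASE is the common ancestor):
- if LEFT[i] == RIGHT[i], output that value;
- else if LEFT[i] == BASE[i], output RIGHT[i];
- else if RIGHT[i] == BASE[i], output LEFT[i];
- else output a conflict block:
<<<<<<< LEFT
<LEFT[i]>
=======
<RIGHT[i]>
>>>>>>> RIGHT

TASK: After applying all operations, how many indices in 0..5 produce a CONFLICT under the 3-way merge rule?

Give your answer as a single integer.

Final LEFT:  [foxtrot, alpha, foxtrot, echo, foxtrot, charlie]
Final RIGHT: [foxtrot, alpha, foxtrot, echo, echo, charlie]
i=0: L=foxtrot R=foxtrot -> agree -> foxtrot
i=1: L=alpha R=alpha -> agree -> alpha
i=2: L=foxtrot R=foxtrot -> agree -> foxtrot
i=3: L=echo R=echo -> agree -> echo
i=4: L=foxtrot=BASE, R=echo -> take RIGHT -> echo
i=5: L=charlie R=charlie -> agree -> charlie
Conflict count: 0

Answer: 0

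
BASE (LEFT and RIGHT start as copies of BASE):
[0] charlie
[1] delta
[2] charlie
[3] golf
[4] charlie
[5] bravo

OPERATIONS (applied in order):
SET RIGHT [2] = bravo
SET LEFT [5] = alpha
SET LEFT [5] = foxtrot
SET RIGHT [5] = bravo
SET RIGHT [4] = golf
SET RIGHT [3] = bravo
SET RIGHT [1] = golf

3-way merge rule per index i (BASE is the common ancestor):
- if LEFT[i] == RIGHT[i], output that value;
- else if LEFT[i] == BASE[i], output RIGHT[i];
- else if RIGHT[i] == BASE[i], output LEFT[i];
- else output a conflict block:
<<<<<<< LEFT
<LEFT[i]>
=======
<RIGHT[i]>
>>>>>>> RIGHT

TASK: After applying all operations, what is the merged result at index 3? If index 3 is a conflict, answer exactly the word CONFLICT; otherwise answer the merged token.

Answer: bravo

Derivation:
Final LEFT:  [charlie, delta, charlie, golf, charlie, foxtrot]
Final RIGHT: [charlie, golf, bravo, bravo, golf, bravo]
i=0: L=charlie R=charlie -> agree -> charlie
i=1: L=delta=BASE, R=golf -> take RIGHT -> golf
i=2: L=charlie=BASE, R=bravo -> take RIGHT -> bravo
i=3: L=golf=BASE, R=bravo -> take RIGHT -> bravo
i=4: L=charlie=BASE, R=golf -> take RIGHT -> golf
i=5: L=foxtrot, R=bravo=BASE -> take LEFT -> foxtrot
Index 3 -> bravo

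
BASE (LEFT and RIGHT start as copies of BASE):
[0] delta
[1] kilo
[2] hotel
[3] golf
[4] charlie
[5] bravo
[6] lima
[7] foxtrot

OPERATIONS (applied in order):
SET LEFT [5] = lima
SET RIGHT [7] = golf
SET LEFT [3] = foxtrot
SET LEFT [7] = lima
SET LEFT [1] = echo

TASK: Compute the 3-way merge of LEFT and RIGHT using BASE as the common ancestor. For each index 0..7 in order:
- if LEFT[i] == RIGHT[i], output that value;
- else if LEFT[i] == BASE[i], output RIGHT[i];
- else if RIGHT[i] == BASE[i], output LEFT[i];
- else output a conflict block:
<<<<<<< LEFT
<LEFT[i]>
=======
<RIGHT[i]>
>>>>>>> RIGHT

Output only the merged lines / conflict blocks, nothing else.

Final LEFT:  [delta, echo, hotel, foxtrot, charlie, lima, lima, lima]
Final RIGHT: [delta, kilo, hotel, golf, charlie, bravo, lima, golf]
i=0: L=delta R=delta -> agree -> delta
i=1: L=echo, R=kilo=BASE -> take LEFT -> echo
i=2: L=hotel R=hotel -> agree -> hotel
i=3: L=foxtrot, R=golf=BASE -> take LEFT -> foxtrot
i=4: L=charlie R=charlie -> agree -> charlie
i=5: L=lima, R=bravo=BASE -> take LEFT -> lima
i=6: L=lima R=lima -> agree -> lima
i=7: BASE=foxtrot L=lima R=golf all differ -> CONFLICT

Answer: delta
echo
hotel
foxtrot
charlie
lima
lima
<<<<<<< LEFT
lima
=======
golf
>>>>>>> RIGHT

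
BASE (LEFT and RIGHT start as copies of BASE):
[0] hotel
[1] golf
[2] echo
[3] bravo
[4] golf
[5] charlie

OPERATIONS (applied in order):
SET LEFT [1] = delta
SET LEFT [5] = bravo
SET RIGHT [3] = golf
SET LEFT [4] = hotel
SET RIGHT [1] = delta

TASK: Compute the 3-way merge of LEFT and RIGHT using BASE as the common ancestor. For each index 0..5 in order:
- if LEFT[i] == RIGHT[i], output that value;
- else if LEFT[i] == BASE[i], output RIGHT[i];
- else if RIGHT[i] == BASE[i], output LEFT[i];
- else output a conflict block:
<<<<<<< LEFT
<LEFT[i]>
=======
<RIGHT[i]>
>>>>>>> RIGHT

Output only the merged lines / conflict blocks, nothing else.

Final LEFT:  [hotel, delta, echo, bravo, hotel, bravo]
Final RIGHT: [hotel, delta, echo, golf, golf, charlie]
i=0: L=hotel R=hotel -> agree -> hotel
i=1: L=delta R=delta -> agree -> delta
i=2: L=echo R=echo -> agree -> echo
i=3: L=bravo=BASE, R=golf -> take RIGHT -> golf
i=4: L=hotel, R=golf=BASE -> take LEFT -> hotel
i=5: L=bravo, R=charlie=BASE -> take LEFT -> bravo

Answer: hotel
delta
echo
golf
hotel
bravo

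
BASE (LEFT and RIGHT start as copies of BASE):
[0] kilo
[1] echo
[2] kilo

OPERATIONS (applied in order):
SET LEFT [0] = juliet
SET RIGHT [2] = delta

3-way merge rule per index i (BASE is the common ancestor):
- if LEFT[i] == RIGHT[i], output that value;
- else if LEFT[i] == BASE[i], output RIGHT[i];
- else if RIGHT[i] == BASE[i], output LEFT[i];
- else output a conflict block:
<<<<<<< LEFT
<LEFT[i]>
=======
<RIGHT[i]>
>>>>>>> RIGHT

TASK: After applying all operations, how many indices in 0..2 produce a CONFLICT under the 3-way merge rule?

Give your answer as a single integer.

Final LEFT:  [juliet, echo, kilo]
Final RIGHT: [kilo, echo, delta]
i=0: L=juliet, R=kilo=BASE -> take LEFT -> juliet
i=1: L=echo R=echo -> agree -> echo
i=2: L=kilo=BASE, R=delta -> take RIGHT -> delta
Conflict count: 0

Answer: 0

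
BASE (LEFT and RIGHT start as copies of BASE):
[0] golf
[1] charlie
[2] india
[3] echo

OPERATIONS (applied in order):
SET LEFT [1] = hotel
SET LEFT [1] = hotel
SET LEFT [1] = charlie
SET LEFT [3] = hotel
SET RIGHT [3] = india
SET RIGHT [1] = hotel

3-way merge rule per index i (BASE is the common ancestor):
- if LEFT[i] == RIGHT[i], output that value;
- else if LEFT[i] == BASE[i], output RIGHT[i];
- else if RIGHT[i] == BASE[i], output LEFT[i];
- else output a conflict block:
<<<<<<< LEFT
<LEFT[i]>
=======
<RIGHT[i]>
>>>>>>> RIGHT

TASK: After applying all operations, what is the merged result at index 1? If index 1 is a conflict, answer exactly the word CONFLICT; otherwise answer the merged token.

Answer: hotel

Derivation:
Final LEFT:  [golf, charlie, india, hotel]
Final RIGHT: [golf, hotel, india, india]
i=0: L=golf R=golf -> agree -> golf
i=1: L=charlie=BASE, R=hotel -> take RIGHT -> hotel
i=2: L=india R=india -> agree -> india
i=3: BASE=echo L=hotel R=india all differ -> CONFLICT
Index 1 -> hotel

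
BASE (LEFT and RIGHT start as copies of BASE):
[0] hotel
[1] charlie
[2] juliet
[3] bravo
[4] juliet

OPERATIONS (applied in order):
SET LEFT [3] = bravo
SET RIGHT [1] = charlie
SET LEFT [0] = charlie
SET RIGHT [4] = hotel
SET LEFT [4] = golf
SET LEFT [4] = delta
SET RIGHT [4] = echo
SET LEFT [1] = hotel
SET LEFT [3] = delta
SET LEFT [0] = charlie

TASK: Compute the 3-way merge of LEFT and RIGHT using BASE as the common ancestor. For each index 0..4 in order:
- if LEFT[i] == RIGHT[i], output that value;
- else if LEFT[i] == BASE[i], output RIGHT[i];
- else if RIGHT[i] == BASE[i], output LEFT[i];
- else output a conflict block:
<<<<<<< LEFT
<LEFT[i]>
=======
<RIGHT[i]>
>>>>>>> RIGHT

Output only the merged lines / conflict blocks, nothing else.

Final LEFT:  [charlie, hotel, juliet, delta, delta]
Final RIGHT: [hotel, charlie, juliet, bravo, echo]
i=0: L=charlie, R=hotel=BASE -> take LEFT -> charlie
i=1: L=hotel, R=charlie=BASE -> take LEFT -> hotel
i=2: L=juliet R=juliet -> agree -> juliet
i=3: L=delta, R=bravo=BASE -> take LEFT -> delta
i=4: BASE=juliet L=delta R=echo all differ -> CONFLICT

Answer: charlie
hotel
juliet
delta
<<<<<<< LEFT
delta
=======
echo
>>>>>>> RIGHT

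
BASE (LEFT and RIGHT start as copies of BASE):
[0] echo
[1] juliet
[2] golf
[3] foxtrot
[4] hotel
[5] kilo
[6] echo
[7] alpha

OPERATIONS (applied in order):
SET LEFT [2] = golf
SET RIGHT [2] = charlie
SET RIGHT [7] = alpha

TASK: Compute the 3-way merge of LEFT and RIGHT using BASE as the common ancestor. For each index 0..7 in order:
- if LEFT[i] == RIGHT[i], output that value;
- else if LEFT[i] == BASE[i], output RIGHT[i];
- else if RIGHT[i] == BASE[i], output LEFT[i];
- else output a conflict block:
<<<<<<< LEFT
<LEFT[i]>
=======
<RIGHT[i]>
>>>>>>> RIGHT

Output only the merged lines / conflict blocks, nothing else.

Final LEFT:  [echo, juliet, golf, foxtrot, hotel, kilo, echo, alpha]
Final RIGHT: [echo, juliet, charlie, foxtrot, hotel, kilo, echo, alpha]
i=0: L=echo R=echo -> agree -> echo
i=1: L=juliet R=juliet -> agree -> juliet
i=2: L=golf=BASE, R=charlie -> take RIGHT -> charlie
i=3: L=foxtrot R=foxtrot -> agree -> foxtrot
i=4: L=hotel R=hotel -> agree -> hotel
i=5: L=kilo R=kilo -> agree -> kilo
i=6: L=echo R=echo -> agree -> echo
i=7: L=alpha R=alpha -> agree -> alpha

Answer: echo
juliet
charlie
foxtrot
hotel
kilo
echo
alpha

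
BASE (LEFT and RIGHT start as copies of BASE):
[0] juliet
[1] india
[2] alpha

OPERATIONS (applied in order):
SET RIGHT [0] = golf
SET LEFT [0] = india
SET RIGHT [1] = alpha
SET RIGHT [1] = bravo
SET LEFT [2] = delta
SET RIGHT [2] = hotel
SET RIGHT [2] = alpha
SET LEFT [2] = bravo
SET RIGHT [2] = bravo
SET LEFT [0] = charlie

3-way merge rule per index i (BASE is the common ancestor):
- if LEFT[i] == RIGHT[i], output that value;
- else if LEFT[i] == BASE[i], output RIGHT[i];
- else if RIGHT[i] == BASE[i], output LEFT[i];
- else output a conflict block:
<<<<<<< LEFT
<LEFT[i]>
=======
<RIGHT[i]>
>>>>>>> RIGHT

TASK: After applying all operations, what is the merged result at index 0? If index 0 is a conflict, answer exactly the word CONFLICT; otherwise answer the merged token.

Answer: CONFLICT

Derivation:
Final LEFT:  [charlie, india, bravo]
Final RIGHT: [golf, bravo, bravo]
i=0: BASE=juliet L=charlie R=golf all differ -> CONFLICT
i=1: L=india=BASE, R=bravo -> take RIGHT -> bravo
i=2: L=bravo R=bravo -> agree -> bravo
Index 0 -> CONFLICT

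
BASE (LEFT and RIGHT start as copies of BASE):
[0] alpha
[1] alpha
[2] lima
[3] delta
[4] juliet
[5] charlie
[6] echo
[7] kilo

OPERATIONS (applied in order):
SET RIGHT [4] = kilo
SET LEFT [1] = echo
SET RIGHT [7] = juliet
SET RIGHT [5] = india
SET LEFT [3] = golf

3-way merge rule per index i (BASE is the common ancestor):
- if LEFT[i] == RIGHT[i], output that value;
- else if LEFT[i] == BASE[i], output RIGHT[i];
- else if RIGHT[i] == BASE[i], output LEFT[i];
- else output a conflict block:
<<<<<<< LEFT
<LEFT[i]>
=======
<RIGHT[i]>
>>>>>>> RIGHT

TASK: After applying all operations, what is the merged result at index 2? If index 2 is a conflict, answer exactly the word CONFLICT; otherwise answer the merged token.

Final LEFT:  [alpha, echo, lima, golf, juliet, charlie, echo, kilo]
Final RIGHT: [alpha, alpha, lima, delta, kilo, india, echo, juliet]
i=0: L=alpha R=alpha -> agree -> alpha
i=1: L=echo, R=alpha=BASE -> take LEFT -> echo
i=2: L=lima R=lima -> agree -> lima
i=3: L=golf, R=delta=BASE -> take LEFT -> golf
i=4: L=juliet=BASE, R=kilo -> take RIGHT -> kilo
i=5: L=charlie=BASE, R=india -> take RIGHT -> india
i=6: L=echo R=echo -> agree -> echo
i=7: L=kilo=BASE, R=juliet -> take RIGHT -> juliet
Index 2 -> lima

Answer: lima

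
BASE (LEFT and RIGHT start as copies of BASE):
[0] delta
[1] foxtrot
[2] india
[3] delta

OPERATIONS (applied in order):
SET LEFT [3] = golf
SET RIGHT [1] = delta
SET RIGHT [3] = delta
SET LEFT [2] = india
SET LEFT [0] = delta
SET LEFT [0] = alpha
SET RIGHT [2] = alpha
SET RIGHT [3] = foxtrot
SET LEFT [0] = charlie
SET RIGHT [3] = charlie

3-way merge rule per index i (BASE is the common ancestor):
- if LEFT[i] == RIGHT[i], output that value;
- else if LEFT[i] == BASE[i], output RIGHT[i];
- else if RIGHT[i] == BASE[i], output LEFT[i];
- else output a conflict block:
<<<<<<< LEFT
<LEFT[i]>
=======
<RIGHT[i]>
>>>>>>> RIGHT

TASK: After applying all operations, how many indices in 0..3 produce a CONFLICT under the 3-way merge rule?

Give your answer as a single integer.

Final LEFT:  [charlie, foxtrot, india, golf]
Final RIGHT: [delta, delta, alpha, charlie]
i=0: L=charlie, R=delta=BASE -> take LEFT -> charlie
i=1: L=foxtrot=BASE, R=delta -> take RIGHT -> delta
i=2: L=india=BASE, R=alpha -> take RIGHT -> alpha
i=3: BASE=delta L=golf R=charlie all differ -> CONFLICT
Conflict count: 1

Answer: 1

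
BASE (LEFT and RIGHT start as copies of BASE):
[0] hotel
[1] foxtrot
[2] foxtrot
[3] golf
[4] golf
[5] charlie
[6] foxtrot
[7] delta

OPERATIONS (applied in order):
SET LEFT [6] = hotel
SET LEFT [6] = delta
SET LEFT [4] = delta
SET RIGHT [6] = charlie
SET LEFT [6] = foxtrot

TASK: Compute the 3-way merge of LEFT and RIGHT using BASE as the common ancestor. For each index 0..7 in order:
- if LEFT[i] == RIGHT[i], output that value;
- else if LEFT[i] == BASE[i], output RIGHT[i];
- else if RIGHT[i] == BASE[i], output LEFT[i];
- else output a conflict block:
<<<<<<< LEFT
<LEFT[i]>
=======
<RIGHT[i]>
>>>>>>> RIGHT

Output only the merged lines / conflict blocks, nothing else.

Answer: hotel
foxtrot
foxtrot
golf
delta
charlie
charlie
delta

Derivation:
Final LEFT:  [hotel, foxtrot, foxtrot, golf, delta, charlie, foxtrot, delta]
Final RIGHT: [hotel, foxtrot, foxtrot, golf, golf, charlie, charlie, delta]
i=0: L=hotel R=hotel -> agree -> hotel
i=1: L=foxtrot R=foxtrot -> agree -> foxtrot
i=2: L=foxtrot R=foxtrot -> agree -> foxtrot
i=3: L=golf R=golf -> agree -> golf
i=4: L=delta, R=golf=BASE -> take LEFT -> delta
i=5: L=charlie R=charlie -> agree -> charlie
i=6: L=foxtrot=BASE, R=charlie -> take RIGHT -> charlie
i=7: L=delta R=delta -> agree -> delta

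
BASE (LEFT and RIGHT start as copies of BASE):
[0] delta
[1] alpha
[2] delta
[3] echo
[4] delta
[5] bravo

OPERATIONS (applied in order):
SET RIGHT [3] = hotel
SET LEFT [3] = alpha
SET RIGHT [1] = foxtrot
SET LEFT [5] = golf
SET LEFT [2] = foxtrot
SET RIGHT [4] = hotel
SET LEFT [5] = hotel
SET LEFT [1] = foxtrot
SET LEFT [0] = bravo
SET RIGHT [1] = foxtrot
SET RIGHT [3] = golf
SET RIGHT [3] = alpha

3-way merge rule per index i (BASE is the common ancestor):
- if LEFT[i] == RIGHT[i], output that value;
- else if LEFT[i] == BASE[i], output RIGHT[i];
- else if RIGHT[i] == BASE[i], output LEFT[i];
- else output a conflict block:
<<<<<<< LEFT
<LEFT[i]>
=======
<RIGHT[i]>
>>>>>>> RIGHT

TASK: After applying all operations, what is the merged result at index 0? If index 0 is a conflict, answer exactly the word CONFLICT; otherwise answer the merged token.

Answer: bravo

Derivation:
Final LEFT:  [bravo, foxtrot, foxtrot, alpha, delta, hotel]
Final RIGHT: [delta, foxtrot, delta, alpha, hotel, bravo]
i=0: L=bravo, R=delta=BASE -> take LEFT -> bravo
i=1: L=foxtrot R=foxtrot -> agree -> foxtrot
i=2: L=foxtrot, R=delta=BASE -> take LEFT -> foxtrot
i=3: L=alpha R=alpha -> agree -> alpha
i=4: L=delta=BASE, R=hotel -> take RIGHT -> hotel
i=5: L=hotel, R=bravo=BASE -> take LEFT -> hotel
Index 0 -> bravo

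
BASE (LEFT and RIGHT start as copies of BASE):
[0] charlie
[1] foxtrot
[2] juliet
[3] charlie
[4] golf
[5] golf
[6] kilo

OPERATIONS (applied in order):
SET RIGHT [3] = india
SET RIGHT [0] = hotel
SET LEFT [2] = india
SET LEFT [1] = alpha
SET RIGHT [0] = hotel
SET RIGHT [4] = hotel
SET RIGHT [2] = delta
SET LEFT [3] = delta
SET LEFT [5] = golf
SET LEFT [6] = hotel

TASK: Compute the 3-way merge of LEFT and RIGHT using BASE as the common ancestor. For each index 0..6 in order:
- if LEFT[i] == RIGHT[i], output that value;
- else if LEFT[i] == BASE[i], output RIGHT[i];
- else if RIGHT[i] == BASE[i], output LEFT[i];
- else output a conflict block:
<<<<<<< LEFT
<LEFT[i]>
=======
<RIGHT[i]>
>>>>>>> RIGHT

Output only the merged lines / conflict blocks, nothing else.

Final LEFT:  [charlie, alpha, india, delta, golf, golf, hotel]
Final RIGHT: [hotel, foxtrot, delta, india, hotel, golf, kilo]
i=0: L=charlie=BASE, R=hotel -> take RIGHT -> hotel
i=1: L=alpha, R=foxtrot=BASE -> take LEFT -> alpha
i=2: BASE=juliet L=india R=delta all differ -> CONFLICT
i=3: BASE=charlie L=delta R=india all differ -> CONFLICT
i=4: L=golf=BASE, R=hotel -> take RIGHT -> hotel
i=5: L=golf R=golf -> agree -> golf
i=6: L=hotel, R=kilo=BASE -> take LEFT -> hotel

Answer: hotel
alpha
<<<<<<< LEFT
india
=======
delta
>>>>>>> RIGHT
<<<<<<< LEFT
delta
=======
india
>>>>>>> RIGHT
hotel
golf
hotel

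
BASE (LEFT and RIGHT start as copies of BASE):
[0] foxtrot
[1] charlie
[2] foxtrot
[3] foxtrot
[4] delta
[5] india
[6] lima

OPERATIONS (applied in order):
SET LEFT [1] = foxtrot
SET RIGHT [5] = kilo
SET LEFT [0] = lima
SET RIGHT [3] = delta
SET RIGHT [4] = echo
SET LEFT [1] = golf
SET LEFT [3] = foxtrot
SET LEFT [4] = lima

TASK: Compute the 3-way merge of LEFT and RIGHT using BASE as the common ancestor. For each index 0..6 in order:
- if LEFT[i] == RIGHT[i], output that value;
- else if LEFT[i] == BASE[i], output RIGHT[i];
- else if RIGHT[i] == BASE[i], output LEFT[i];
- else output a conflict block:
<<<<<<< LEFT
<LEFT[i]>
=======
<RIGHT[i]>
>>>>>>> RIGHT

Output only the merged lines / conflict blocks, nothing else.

Final LEFT:  [lima, golf, foxtrot, foxtrot, lima, india, lima]
Final RIGHT: [foxtrot, charlie, foxtrot, delta, echo, kilo, lima]
i=0: L=lima, R=foxtrot=BASE -> take LEFT -> lima
i=1: L=golf, R=charlie=BASE -> take LEFT -> golf
i=2: L=foxtrot R=foxtrot -> agree -> foxtrot
i=3: L=foxtrot=BASE, R=delta -> take RIGHT -> delta
i=4: BASE=delta L=lima R=echo all differ -> CONFLICT
i=5: L=india=BASE, R=kilo -> take RIGHT -> kilo
i=6: L=lima R=lima -> agree -> lima

Answer: lima
golf
foxtrot
delta
<<<<<<< LEFT
lima
=======
echo
>>>>>>> RIGHT
kilo
lima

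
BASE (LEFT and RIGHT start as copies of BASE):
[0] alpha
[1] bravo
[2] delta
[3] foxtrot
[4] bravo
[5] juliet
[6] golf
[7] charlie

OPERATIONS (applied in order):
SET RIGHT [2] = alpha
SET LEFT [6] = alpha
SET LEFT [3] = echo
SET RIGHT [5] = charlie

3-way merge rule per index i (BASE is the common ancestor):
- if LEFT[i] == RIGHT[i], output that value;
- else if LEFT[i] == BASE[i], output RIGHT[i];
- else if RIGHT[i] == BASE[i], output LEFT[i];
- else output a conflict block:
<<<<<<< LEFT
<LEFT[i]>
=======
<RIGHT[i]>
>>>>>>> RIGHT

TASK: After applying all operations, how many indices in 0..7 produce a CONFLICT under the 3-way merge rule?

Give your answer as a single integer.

Final LEFT:  [alpha, bravo, delta, echo, bravo, juliet, alpha, charlie]
Final RIGHT: [alpha, bravo, alpha, foxtrot, bravo, charlie, golf, charlie]
i=0: L=alpha R=alpha -> agree -> alpha
i=1: L=bravo R=bravo -> agree -> bravo
i=2: L=delta=BASE, R=alpha -> take RIGHT -> alpha
i=3: L=echo, R=foxtrot=BASE -> take LEFT -> echo
i=4: L=bravo R=bravo -> agree -> bravo
i=5: L=juliet=BASE, R=charlie -> take RIGHT -> charlie
i=6: L=alpha, R=golf=BASE -> take LEFT -> alpha
i=7: L=charlie R=charlie -> agree -> charlie
Conflict count: 0

Answer: 0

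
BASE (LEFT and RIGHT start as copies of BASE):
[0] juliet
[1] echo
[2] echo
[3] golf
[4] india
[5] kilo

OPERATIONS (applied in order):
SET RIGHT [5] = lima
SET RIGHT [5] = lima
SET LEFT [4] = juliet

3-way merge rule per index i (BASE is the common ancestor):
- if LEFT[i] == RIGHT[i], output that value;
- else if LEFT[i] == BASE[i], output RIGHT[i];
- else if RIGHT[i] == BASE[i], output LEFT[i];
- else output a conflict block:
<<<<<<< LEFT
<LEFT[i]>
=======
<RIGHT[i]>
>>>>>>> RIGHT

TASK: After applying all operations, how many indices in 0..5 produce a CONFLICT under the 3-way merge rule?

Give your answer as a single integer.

Answer: 0

Derivation:
Final LEFT:  [juliet, echo, echo, golf, juliet, kilo]
Final RIGHT: [juliet, echo, echo, golf, india, lima]
i=0: L=juliet R=juliet -> agree -> juliet
i=1: L=echo R=echo -> agree -> echo
i=2: L=echo R=echo -> agree -> echo
i=3: L=golf R=golf -> agree -> golf
i=4: L=juliet, R=india=BASE -> take LEFT -> juliet
i=5: L=kilo=BASE, R=lima -> take RIGHT -> lima
Conflict count: 0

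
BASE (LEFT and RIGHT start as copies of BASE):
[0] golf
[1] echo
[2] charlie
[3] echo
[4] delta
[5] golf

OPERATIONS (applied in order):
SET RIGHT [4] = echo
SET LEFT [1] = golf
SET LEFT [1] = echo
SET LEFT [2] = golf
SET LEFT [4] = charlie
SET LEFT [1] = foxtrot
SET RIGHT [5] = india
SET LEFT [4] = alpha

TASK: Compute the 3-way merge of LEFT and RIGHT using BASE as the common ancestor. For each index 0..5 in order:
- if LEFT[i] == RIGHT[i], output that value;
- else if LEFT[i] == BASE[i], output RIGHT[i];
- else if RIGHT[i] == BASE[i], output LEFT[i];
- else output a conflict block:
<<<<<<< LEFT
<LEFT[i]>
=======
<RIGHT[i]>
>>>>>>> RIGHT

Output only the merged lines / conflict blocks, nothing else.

Final LEFT:  [golf, foxtrot, golf, echo, alpha, golf]
Final RIGHT: [golf, echo, charlie, echo, echo, india]
i=0: L=golf R=golf -> agree -> golf
i=1: L=foxtrot, R=echo=BASE -> take LEFT -> foxtrot
i=2: L=golf, R=charlie=BASE -> take LEFT -> golf
i=3: L=echo R=echo -> agree -> echo
i=4: BASE=delta L=alpha R=echo all differ -> CONFLICT
i=5: L=golf=BASE, R=india -> take RIGHT -> india

Answer: golf
foxtrot
golf
echo
<<<<<<< LEFT
alpha
=======
echo
>>>>>>> RIGHT
india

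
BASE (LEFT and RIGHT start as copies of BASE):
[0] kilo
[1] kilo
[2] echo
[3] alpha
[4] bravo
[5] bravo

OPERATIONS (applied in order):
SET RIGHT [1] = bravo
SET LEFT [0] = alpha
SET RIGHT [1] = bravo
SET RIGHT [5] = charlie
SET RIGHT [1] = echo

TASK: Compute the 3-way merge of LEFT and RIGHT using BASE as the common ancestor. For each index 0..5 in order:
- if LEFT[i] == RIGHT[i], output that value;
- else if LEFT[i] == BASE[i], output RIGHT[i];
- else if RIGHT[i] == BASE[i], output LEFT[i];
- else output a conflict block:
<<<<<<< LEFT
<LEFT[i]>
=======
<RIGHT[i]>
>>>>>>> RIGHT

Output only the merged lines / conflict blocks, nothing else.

Answer: alpha
echo
echo
alpha
bravo
charlie

Derivation:
Final LEFT:  [alpha, kilo, echo, alpha, bravo, bravo]
Final RIGHT: [kilo, echo, echo, alpha, bravo, charlie]
i=0: L=alpha, R=kilo=BASE -> take LEFT -> alpha
i=1: L=kilo=BASE, R=echo -> take RIGHT -> echo
i=2: L=echo R=echo -> agree -> echo
i=3: L=alpha R=alpha -> agree -> alpha
i=4: L=bravo R=bravo -> agree -> bravo
i=5: L=bravo=BASE, R=charlie -> take RIGHT -> charlie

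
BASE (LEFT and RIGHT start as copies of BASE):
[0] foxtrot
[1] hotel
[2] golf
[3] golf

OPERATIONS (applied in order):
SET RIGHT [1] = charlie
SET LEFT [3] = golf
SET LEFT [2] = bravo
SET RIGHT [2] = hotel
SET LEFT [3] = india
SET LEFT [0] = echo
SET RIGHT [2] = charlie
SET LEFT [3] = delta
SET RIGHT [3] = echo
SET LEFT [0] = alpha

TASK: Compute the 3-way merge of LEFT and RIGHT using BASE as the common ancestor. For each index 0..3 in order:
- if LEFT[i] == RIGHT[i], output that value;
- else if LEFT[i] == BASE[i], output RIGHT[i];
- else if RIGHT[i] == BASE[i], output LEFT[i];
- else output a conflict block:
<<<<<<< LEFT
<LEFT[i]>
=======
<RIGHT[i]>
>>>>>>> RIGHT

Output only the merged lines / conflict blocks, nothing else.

Answer: alpha
charlie
<<<<<<< LEFT
bravo
=======
charlie
>>>>>>> RIGHT
<<<<<<< LEFT
delta
=======
echo
>>>>>>> RIGHT

Derivation:
Final LEFT:  [alpha, hotel, bravo, delta]
Final RIGHT: [foxtrot, charlie, charlie, echo]
i=0: L=alpha, R=foxtrot=BASE -> take LEFT -> alpha
i=1: L=hotel=BASE, R=charlie -> take RIGHT -> charlie
i=2: BASE=golf L=bravo R=charlie all differ -> CONFLICT
i=3: BASE=golf L=delta R=echo all differ -> CONFLICT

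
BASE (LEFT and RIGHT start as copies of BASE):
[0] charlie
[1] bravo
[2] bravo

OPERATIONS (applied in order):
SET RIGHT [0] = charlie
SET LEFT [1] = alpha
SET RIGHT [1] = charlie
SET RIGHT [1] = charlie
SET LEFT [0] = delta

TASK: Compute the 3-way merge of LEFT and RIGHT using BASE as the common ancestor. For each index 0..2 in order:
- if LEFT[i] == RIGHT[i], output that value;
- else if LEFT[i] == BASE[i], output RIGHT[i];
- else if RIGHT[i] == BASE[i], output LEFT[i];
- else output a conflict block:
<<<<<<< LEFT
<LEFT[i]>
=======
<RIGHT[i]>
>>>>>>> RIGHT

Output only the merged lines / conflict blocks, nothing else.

Answer: delta
<<<<<<< LEFT
alpha
=======
charlie
>>>>>>> RIGHT
bravo

Derivation:
Final LEFT:  [delta, alpha, bravo]
Final RIGHT: [charlie, charlie, bravo]
i=0: L=delta, R=charlie=BASE -> take LEFT -> delta
i=1: BASE=bravo L=alpha R=charlie all differ -> CONFLICT
i=2: L=bravo R=bravo -> agree -> bravo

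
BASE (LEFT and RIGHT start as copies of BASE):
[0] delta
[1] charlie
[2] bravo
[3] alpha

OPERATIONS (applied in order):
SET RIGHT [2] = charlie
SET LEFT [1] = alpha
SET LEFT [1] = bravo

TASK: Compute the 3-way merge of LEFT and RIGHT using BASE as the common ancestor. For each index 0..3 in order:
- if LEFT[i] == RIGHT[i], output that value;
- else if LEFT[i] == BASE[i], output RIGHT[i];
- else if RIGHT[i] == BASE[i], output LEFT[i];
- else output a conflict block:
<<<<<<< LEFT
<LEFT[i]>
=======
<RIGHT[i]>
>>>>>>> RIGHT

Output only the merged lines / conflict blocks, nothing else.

Final LEFT:  [delta, bravo, bravo, alpha]
Final RIGHT: [delta, charlie, charlie, alpha]
i=0: L=delta R=delta -> agree -> delta
i=1: L=bravo, R=charlie=BASE -> take LEFT -> bravo
i=2: L=bravo=BASE, R=charlie -> take RIGHT -> charlie
i=3: L=alpha R=alpha -> agree -> alpha

Answer: delta
bravo
charlie
alpha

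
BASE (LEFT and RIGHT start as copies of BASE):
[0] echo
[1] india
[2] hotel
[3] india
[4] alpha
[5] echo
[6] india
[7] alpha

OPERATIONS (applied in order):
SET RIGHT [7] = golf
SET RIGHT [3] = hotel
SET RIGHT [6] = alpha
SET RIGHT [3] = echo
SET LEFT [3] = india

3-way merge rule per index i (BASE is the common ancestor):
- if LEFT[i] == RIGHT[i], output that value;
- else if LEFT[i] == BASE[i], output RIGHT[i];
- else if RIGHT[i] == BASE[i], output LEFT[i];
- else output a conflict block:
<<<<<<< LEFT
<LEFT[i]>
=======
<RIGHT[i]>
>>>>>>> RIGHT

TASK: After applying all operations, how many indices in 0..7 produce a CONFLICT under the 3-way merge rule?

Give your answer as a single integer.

Final LEFT:  [echo, india, hotel, india, alpha, echo, india, alpha]
Final RIGHT: [echo, india, hotel, echo, alpha, echo, alpha, golf]
i=0: L=echo R=echo -> agree -> echo
i=1: L=india R=india -> agree -> india
i=2: L=hotel R=hotel -> agree -> hotel
i=3: L=india=BASE, R=echo -> take RIGHT -> echo
i=4: L=alpha R=alpha -> agree -> alpha
i=5: L=echo R=echo -> agree -> echo
i=6: L=india=BASE, R=alpha -> take RIGHT -> alpha
i=7: L=alpha=BASE, R=golf -> take RIGHT -> golf
Conflict count: 0

Answer: 0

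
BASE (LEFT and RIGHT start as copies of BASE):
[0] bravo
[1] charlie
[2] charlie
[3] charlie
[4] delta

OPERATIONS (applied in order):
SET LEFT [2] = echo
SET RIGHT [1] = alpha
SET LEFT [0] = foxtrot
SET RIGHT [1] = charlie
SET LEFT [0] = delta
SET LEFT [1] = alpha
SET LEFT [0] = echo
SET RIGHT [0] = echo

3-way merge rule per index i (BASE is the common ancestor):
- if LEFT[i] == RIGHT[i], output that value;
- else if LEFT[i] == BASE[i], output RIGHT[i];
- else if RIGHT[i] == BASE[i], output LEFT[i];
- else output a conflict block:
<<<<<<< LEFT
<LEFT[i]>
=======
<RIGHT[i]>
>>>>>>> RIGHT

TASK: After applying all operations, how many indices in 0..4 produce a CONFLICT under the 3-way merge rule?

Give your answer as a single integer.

Answer: 0

Derivation:
Final LEFT:  [echo, alpha, echo, charlie, delta]
Final RIGHT: [echo, charlie, charlie, charlie, delta]
i=0: L=echo R=echo -> agree -> echo
i=1: L=alpha, R=charlie=BASE -> take LEFT -> alpha
i=2: L=echo, R=charlie=BASE -> take LEFT -> echo
i=3: L=charlie R=charlie -> agree -> charlie
i=4: L=delta R=delta -> agree -> delta
Conflict count: 0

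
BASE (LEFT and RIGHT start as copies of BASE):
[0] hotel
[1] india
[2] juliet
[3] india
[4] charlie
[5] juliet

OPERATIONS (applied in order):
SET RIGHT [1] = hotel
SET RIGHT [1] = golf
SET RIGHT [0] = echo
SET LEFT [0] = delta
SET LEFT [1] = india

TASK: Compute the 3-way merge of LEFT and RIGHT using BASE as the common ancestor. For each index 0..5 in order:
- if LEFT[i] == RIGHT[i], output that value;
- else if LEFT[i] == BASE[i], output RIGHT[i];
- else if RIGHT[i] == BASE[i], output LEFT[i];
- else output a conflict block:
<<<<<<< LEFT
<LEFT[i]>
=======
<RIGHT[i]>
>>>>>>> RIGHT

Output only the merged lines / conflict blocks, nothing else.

Final LEFT:  [delta, india, juliet, india, charlie, juliet]
Final RIGHT: [echo, golf, juliet, india, charlie, juliet]
i=0: BASE=hotel L=delta R=echo all differ -> CONFLICT
i=1: L=india=BASE, R=golf -> take RIGHT -> golf
i=2: L=juliet R=juliet -> agree -> juliet
i=3: L=india R=india -> agree -> india
i=4: L=charlie R=charlie -> agree -> charlie
i=5: L=juliet R=juliet -> agree -> juliet

Answer: <<<<<<< LEFT
delta
=======
echo
>>>>>>> RIGHT
golf
juliet
india
charlie
juliet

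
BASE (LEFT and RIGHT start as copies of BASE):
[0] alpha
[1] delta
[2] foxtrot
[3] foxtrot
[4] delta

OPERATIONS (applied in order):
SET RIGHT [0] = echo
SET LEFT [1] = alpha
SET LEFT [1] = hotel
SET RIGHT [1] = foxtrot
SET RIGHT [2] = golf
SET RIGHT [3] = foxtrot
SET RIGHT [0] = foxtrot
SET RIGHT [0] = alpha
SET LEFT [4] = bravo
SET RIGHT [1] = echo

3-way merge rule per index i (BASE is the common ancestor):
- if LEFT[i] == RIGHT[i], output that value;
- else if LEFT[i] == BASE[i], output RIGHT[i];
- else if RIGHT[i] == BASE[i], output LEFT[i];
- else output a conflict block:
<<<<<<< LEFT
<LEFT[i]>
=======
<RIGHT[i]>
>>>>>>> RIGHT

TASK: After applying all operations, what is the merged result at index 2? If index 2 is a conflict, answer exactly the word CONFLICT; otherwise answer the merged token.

Answer: golf

Derivation:
Final LEFT:  [alpha, hotel, foxtrot, foxtrot, bravo]
Final RIGHT: [alpha, echo, golf, foxtrot, delta]
i=0: L=alpha R=alpha -> agree -> alpha
i=1: BASE=delta L=hotel R=echo all differ -> CONFLICT
i=2: L=foxtrot=BASE, R=golf -> take RIGHT -> golf
i=3: L=foxtrot R=foxtrot -> agree -> foxtrot
i=4: L=bravo, R=delta=BASE -> take LEFT -> bravo
Index 2 -> golf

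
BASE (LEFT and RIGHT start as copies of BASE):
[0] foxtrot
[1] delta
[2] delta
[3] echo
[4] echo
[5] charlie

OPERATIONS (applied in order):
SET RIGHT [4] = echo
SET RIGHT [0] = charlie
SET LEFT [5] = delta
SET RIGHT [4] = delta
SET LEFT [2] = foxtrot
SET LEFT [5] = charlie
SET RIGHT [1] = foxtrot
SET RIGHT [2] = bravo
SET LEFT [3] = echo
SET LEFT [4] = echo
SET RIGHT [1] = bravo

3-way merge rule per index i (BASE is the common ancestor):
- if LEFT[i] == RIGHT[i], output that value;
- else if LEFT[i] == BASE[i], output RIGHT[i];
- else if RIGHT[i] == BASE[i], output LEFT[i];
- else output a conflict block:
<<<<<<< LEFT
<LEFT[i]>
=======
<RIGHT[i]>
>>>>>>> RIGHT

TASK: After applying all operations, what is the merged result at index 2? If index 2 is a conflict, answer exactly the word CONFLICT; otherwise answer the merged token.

Answer: CONFLICT

Derivation:
Final LEFT:  [foxtrot, delta, foxtrot, echo, echo, charlie]
Final RIGHT: [charlie, bravo, bravo, echo, delta, charlie]
i=0: L=foxtrot=BASE, R=charlie -> take RIGHT -> charlie
i=1: L=delta=BASE, R=bravo -> take RIGHT -> bravo
i=2: BASE=delta L=foxtrot R=bravo all differ -> CONFLICT
i=3: L=echo R=echo -> agree -> echo
i=4: L=echo=BASE, R=delta -> take RIGHT -> delta
i=5: L=charlie R=charlie -> agree -> charlie
Index 2 -> CONFLICT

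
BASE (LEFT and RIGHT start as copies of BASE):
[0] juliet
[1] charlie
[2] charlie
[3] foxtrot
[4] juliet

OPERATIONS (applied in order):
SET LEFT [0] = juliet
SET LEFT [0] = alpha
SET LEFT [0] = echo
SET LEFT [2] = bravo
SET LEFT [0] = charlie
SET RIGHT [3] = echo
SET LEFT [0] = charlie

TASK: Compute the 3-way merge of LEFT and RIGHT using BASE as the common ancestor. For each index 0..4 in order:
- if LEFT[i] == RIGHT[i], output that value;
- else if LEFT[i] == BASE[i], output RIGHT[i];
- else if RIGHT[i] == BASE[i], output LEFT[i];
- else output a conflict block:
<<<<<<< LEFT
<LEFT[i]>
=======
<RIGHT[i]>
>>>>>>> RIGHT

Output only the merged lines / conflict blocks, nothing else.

Final LEFT:  [charlie, charlie, bravo, foxtrot, juliet]
Final RIGHT: [juliet, charlie, charlie, echo, juliet]
i=0: L=charlie, R=juliet=BASE -> take LEFT -> charlie
i=1: L=charlie R=charlie -> agree -> charlie
i=2: L=bravo, R=charlie=BASE -> take LEFT -> bravo
i=3: L=foxtrot=BASE, R=echo -> take RIGHT -> echo
i=4: L=juliet R=juliet -> agree -> juliet

Answer: charlie
charlie
bravo
echo
juliet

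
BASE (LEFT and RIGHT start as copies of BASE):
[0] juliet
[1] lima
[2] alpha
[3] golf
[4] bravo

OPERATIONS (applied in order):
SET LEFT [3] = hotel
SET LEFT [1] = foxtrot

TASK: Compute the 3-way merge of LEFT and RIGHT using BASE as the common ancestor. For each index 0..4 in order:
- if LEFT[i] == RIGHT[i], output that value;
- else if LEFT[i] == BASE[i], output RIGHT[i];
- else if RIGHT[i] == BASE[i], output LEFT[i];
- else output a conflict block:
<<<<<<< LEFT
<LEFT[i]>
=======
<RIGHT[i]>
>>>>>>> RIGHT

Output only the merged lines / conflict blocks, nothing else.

Final LEFT:  [juliet, foxtrot, alpha, hotel, bravo]
Final RIGHT: [juliet, lima, alpha, golf, bravo]
i=0: L=juliet R=juliet -> agree -> juliet
i=1: L=foxtrot, R=lima=BASE -> take LEFT -> foxtrot
i=2: L=alpha R=alpha -> agree -> alpha
i=3: L=hotel, R=golf=BASE -> take LEFT -> hotel
i=4: L=bravo R=bravo -> agree -> bravo

Answer: juliet
foxtrot
alpha
hotel
bravo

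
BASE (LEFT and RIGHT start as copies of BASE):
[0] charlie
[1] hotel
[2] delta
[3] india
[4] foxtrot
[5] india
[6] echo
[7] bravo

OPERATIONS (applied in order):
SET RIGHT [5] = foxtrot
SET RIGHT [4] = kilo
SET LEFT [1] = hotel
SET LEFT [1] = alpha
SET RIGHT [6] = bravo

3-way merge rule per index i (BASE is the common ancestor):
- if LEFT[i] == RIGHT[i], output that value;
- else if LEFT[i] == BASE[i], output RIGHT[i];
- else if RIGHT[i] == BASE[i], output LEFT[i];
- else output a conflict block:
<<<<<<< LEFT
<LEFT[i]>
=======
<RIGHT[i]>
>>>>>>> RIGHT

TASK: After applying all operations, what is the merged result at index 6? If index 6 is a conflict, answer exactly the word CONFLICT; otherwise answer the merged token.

Answer: bravo

Derivation:
Final LEFT:  [charlie, alpha, delta, india, foxtrot, india, echo, bravo]
Final RIGHT: [charlie, hotel, delta, india, kilo, foxtrot, bravo, bravo]
i=0: L=charlie R=charlie -> agree -> charlie
i=1: L=alpha, R=hotel=BASE -> take LEFT -> alpha
i=2: L=delta R=delta -> agree -> delta
i=3: L=india R=india -> agree -> india
i=4: L=foxtrot=BASE, R=kilo -> take RIGHT -> kilo
i=5: L=india=BASE, R=foxtrot -> take RIGHT -> foxtrot
i=6: L=echo=BASE, R=bravo -> take RIGHT -> bravo
i=7: L=bravo R=bravo -> agree -> bravo
Index 6 -> bravo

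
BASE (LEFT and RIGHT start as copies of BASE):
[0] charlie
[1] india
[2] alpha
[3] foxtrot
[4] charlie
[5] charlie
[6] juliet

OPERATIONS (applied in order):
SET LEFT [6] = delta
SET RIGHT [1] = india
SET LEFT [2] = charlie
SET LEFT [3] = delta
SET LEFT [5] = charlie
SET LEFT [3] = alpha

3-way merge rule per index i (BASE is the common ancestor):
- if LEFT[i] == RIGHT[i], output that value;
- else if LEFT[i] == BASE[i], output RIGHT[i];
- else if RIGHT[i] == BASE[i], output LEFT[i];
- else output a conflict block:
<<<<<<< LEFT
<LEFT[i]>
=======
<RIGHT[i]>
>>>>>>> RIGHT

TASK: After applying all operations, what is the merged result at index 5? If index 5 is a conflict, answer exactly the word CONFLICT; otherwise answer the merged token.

Final LEFT:  [charlie, india, charlie, alpha, charlie, charlie, delta]
Final RIGHT: [charlie, india, alpha, foxtrot, charlie, charlie, juliet]
i=0: L=charlie R=charlie -> agree -> charlie
i=1: L=india R=india -> agree -> india
i=2: L=charlie, R=alpha=BASE -> take LEFT -> charlie
i=3: L=alpha, R=foxtrot=BASE -> take LEFT -> alpha
i=4: L=charlie R=charlie -> agree -> charlie
i=5: L=charlie R=charlie -> agree -> charlie
i=6: L=delta, R=juliet=BASE -> take LEFT -> delta
Index 5 -> charlie

Answer: charlie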